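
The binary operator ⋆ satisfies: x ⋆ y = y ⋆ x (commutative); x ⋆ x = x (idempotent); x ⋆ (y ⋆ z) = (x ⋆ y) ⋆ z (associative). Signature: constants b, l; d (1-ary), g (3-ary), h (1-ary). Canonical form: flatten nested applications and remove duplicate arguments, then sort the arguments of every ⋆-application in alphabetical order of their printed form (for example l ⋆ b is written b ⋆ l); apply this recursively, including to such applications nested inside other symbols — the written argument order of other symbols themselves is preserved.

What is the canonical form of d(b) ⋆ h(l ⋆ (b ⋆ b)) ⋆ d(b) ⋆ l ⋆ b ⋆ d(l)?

Simplify inside:  h(l ⋆ (b ⋆ b))  →  h(b ⋆ l)
Deduplicate:  drop duplicate d(b)
Order the arguments:  b ⋆ d(b) ⋆ d(l) ⋆ h(b ⋆ l) ⋆ l

Answer: b ⋆ d(b) ⋆ d(l) ⋆ h(b ⋆ l) ⋆ l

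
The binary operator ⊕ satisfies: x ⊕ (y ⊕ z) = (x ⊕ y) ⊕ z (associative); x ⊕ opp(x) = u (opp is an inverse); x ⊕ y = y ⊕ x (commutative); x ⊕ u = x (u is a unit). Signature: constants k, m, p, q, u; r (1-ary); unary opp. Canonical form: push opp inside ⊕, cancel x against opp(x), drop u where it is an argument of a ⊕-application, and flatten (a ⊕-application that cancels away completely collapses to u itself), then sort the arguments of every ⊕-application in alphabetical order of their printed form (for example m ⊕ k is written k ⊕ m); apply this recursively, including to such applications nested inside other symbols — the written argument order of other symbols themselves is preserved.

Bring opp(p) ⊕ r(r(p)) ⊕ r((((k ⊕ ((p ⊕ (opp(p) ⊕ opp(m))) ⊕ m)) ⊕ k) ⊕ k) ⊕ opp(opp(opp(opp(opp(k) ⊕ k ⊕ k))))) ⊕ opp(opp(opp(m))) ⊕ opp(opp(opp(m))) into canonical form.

Answer: opp(m) ⊕ opp(m) ⊕ opp(p) ⊕ r(k ⊕ k ⊕ k ⊕ k) ⊕ r(r(p))

Derivation:
Push opp inside:  distribute opp over ⊕ and collapse double opp
Collect terms:  opp(p) ⊕ r(r(p)) ⊕ r(k ⊕ k ⊕ k ⊕ k) ⊕ opp(m) ⊕ opp(m)
Sort:  opp(m) ⊕ opp(m) ⊕ opp(p) ⊕ r(k ⊕ k ⊕ k ⊕ k) ⊕ r(r(p))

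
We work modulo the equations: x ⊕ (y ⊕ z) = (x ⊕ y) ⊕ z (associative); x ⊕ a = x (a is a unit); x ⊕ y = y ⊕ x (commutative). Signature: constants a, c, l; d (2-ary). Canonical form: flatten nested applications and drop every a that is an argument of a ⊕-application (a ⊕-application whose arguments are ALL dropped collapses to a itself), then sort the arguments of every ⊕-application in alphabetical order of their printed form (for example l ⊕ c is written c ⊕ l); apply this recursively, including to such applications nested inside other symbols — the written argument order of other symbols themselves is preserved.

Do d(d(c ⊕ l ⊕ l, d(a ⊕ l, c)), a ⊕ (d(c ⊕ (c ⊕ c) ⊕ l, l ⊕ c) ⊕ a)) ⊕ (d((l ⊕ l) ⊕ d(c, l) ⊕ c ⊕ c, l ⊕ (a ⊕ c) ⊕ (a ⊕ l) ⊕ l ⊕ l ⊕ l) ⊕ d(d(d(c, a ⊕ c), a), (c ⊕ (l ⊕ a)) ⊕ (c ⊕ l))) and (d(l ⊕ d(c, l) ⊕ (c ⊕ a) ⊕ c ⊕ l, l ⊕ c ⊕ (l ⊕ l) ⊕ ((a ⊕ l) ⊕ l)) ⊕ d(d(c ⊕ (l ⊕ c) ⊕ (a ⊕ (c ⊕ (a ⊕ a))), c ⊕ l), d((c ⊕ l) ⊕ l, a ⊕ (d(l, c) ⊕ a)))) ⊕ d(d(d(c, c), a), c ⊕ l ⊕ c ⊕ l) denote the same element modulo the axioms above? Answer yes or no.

Answer: no — d(c ⊕ c ⊕ d(c, l) ⊕ l ⊕ l, c ⊕ l ⊕ l ⊕ l ⊕ l ⊕ l) ⊕ d(d(c ⊕ l ⊕ l, d(l, c)), d(c ⊕ c ⊕ c ⊕ l, c ⊕ l)) ⊕ d(d(d(c, c), a), c ⊕ c ⊕ l ⊕ l) vs d(c ⊕ c ⊕ d(c, l) ⊕ l ⊕ l, c ⊕ l ⊕ l ⊕ l ⊕ l ⊕ l) ⊕ d(d(c ⊕ c ⊕ c ⊕ l, c ⊕ l), d(c ⊕ l ⊕ l, d(l, c))) ⊕ d(d(d(c, c), a), c ⊕ c ⊕ l ⊕ l)

Derivation:
Left:  d(d(c ⊕ l ⊕ l, d(a ⊕ l, c)), a ⊕ (d(c ⊕ (c ⊕ c) ⊕ l, l ⊕ c) ⊕ a)) ⊕ (d((l ⊕ l) ⊕ d(c, l) ⊕ c ⊕ c, l ⊕ (a ⊕ c) ⊕ (a ⊕ l) ⊕ l ⊕ l ⊕ l) ⊕ d(d(d(c, a ⊕ c), a), (c ⊕ (l ⊕ a)) ⊕ (c ⊕ l)))
  Un-nest:  d(d(c ⊕ l ⊕ l, d(a ⊕ l, c)), a ⊕ (d(c ⊕ (c ⊕ c) ⊕ l, l ⊕ c) ⊕ a)) ⊕ d((l ⊕ l) ⊕ d(c, l) ⊕ c ⊕ c, l ⊕ (a ⊕ c) ⊕ (a ⊕ l) ⊕ l ⊕ l ⊕ l) ⊕ d(d(d(c, a ⊕ c), a), (c ⊕ (l ⊕ a)) ⊕ (c ⊕ l))
  Inside:  d(d(c ⊕ l ⊕ l, d(a ⊕ l, c)), a ⊕ (d(c ⊕ (c ⊕ c) ⊕ l, l ⊕ c) ⊕ a))  →  d(d(c ⊕ l ⊕ l, d(l, c)), d(c ⊕ c ⊕ c ⊕ l, c ⊕ l))
  Canonicalize subterm:  d((l ⊕ l) ⊕ d(c, l) ⊕ c ⊕ c, l ⊕ (a ⊕ c) ⊕ (a ⊕ l) ⊕ l ⊕ l ⊕ l)  →  d(c ⊕ c ⊕ d(c, l) ⊕ l ⊕ l, c ⊕ l ⊕ l ⊕ l ⊕ l ⊕ l)
  Simplify inside:  d(d(d(c, a ⊕ c), a), (c ⊕ (l ⊕ a)) ⊕ (c ⊕ l))  →  d(d(d(c, c), a), c ⊕ c ⊕ l ⊕ l)
  Order the arguments:  d(c ⊕ c ⊕ d(c, l) ⊕ l ⊕ l, c ⊕ l ⊕ l ⊕ l ⊕ l ⊕ l) ⊕ d(d(c ⊕ l ⊕ l, d(l, c)), d(c ⊕ c ⊕ c ⊕ l, c ⊕ l)) ⊕ d(d(d(c, c), a), c ⊕ c ⊕ l ⊕ l)
Right:  (d(l ⊕ d(c, l) ⊕ (c ⊕ a) ⊕ c ⊕ l, l ⊕ c ⊕ (l ⊕ l) ⊕ ((a ⊕ l) ⊕ l)) ⊕ d(d(c ⊕ (l ⊕ c) ⊕ (a ⊕ (c ⊕ (a ⊕ a))), c ⊕ l), d((c ⊕ l) ⊕ l, a ⊕ (d(l, c) ⊕ a)))) ⊕ d(d(d(c, c), a), c ⊕ l ⊕ c ⊕ l)
  Un-nest:  d(l ⊕ d(c, l) ⊕ (c ⊕ a) ⊕ c ⊕ l, l ⊕ c ⊕ (l ⊕ l) ⊕ ((a ⊕ l) ⊕ l)) ⊕ d(d(c ⊕ (l ⊕ c) ⊕ (a ⊕ (c ⊕ (a ⊕ a))), c ⊕ l), d((c ⊕ l) ⊕ l, a ⊕ (d(l, c) ⊕ a))) ⊕ d(d(d(c, c), a), c ⊕ l ⊕ c ⊕ l)
  Inside:  d(l ⊕ d(c, l) ⊕ (c ⊕ a) ⊕ c ⊕ l, l ⊕ c ⊕ (l ⊕ l) ⊕ ((a ⊕ l) ⊕ l))  →  d(c ⊕ c ⊕ d(c, l) ⊕ l ⊕ l, c ⊕ l ⊕ l ⊕ l ⊕ l ⊕ l)
  Inside:  d(d(c ⊕ (l ⊕ c) ⊕ (a ⊕ (c ⊕ (a ⊕ a))), c ⊕ l), d((c ⊕ l) ⊕ l, a ⊕ (d(l, c) ⊕ a)))  →  d(d(c ⊕ c ⊕ c ⊕ l, c ⊕ l), d(c ⊕ l ⊕ l, d(l, c)))
  Inside:  d(d(d(c, c), a), c ⊕ l ⊕ c ⊕ l)  →  d(d(d(c, c), a), c ⊕ c ⊕ l ⊕ l)
  Sort:  d(c ⊕ c ⊕ d(c, l) ⊕ l ⊕ l, c ⊕ l ⊕ l ⊕ l ⊕ l ⊕ l) ⊕ d(d(c ⊕ c ⊕ c ⊕ l, c ⊕ l), d(c ⊕ l ⊕ l, d(l, c))) ⊕ d(d(d(c, c), a), c ⊕ c ⊕ l ⊕ l)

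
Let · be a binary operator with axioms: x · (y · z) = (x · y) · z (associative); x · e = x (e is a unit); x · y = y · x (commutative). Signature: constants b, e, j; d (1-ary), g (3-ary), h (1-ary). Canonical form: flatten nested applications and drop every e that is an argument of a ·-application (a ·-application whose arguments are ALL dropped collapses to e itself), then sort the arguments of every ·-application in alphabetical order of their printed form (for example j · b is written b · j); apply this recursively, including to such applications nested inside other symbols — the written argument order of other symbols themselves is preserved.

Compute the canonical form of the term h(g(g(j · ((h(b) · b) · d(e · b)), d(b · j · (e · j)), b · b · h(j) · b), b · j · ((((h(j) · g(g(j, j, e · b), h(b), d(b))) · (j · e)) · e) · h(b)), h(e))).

Answer: h(g(g(b · d(b) · h(b) · j, d(b · j · j), b · b · b · h(j)), b · g(g(j, j, b), h(b), d(b)) · h(b) · h(j) · j · j, h(e)))

Derivation:
Focus inside:  b · j · ((((h(j) · g(g(j, j, e · b), h(b), d(b))) · (j · e)) · e) · h(b))
Flatten:  b · j · h(j) · g(g(j, j, e · b), h(b), d(b)) · j · e · e · h(b)
Inside:  g(g(j, j, e · b), h(b), d(b))  →  g(g(j, j, b), h(b), d(b))
Units out:  drop e (×2)
Sort arguments:  b · g(g(j, j, b), h(b), d(b)) · h(b) · h(j) · j · j
Reassemble:  h(g(g(b · d(b) · h(b) · j, d(b · j · j), b · b · b · h(j)), b · g(g(j, j, b), h(b), d(b)) · h(b) · h(j) · j · j, h(e)))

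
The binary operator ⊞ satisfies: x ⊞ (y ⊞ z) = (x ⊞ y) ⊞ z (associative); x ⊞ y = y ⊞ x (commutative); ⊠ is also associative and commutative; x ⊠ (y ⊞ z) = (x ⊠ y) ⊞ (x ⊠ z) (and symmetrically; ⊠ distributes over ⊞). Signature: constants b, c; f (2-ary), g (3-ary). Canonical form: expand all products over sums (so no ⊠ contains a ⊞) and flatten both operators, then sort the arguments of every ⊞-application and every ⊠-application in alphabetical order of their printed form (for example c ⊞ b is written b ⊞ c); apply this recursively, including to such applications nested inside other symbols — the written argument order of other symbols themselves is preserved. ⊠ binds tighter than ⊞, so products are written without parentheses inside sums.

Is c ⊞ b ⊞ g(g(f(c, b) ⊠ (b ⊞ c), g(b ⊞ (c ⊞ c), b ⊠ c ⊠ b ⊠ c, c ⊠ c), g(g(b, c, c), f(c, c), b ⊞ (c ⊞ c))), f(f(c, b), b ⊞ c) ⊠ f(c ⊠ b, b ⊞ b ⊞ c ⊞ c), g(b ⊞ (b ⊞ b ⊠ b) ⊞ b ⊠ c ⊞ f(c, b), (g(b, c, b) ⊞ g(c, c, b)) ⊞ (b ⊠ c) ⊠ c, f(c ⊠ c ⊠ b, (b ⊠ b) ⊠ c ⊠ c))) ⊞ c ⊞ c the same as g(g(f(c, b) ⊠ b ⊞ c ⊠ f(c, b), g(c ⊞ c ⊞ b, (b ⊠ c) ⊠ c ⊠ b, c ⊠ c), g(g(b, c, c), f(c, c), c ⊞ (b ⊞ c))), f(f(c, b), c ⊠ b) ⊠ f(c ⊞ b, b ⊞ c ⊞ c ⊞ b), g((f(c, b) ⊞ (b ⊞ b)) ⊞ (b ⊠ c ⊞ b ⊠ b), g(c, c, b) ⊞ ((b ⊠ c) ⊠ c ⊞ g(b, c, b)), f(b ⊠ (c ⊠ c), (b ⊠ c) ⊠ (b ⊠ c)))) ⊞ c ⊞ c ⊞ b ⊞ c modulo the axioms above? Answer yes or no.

Answer: no — b ⊞ c ⊞ c ⊞ c ⊞ g(g(b ⊠ f(c, b) ⊞ c ⊠ f(c, b), g(b ⊞ c ⊞ c, b ⊠ b ⊠ c ⊠ c, c ⊠ c), g(g(b, c, c), f(c, c), b ⊞ c ⊞ c)), f(b ⊠ c, b ⊞ b ⊞ c ⊞ c) ⊠ f(f(c, b), b ⊞ c), g(b ⊞ b ⊞ b ⊠ b ⊞ b ⊠ c ⊞ f(c, b), b ⊠ c ⊠ c ⊞ g(b, c, b) ⊞ g(c, c, b), f(b ⊠ c ⊠ c, b ⊠ b ⊠ c ⊠ c))) vs b ⊞ c ⊞ c ⊞ c ⊞ g(g(b ⊠ f(c, b) ⊞ c ⊠ f(c, b), g(b ⊞ c ⊞ c, b ⊠ b ⊠ c ⊠ c, c ⊠ c), g(g(b, c, c), f(c, c), b ⊞ c ⊞ c)), f(b ⊞ c, b ⊞ b ⊞ c ⊞ c) ⊠ f(f(c, b), b ⊠ c), g(b ⊞ b ⊞ b ⊠ b ⊞ b ⊠ c ⊞ f(c, b), b ⊠ c ⊠ c ⊞ g(b, c, b) ⊞ g(c, c, b), f(b ⊠ c ⊠ c, b ⊠ b ⊠ c ⊠ c)))

Derivation:
Left:  c ⊞ b ⊞ g(g(f(c, b) ⊠ (b ⊞ c), g(b ⊞ (c ⊞ c), b ⊠ c ⊠ b ⊠ c, c ⊠ c), g(g(b, c, c), f(c, c), b ⊞ (c ⊞ c))), f(f(c, b), b ⊞ c) ⊠ f(c ⊠ b, b ⊞ b ⊞ c ⊞ c), g(b ⊞ (b ⊞ b ⊠ b) ⊞ b ⊠ c ⊞ f(c, b), (g(b, c, b) ⊞ g(c, c, b)) ⊞ (b ⊠ c) ⊠ c, f(c ⊠ c ⊠ b, (b ⊠ b) ⊠ c ⊠ c))) ⊞ c ⊞ c
  Expand products over sums:  c ⊞ b ⊞ g(g(b ⊠ f(c, b) ⊞ c ⊠ f(c, b), g(b ⊞ c ⊞ c, b ⊠ b ⊠ c ⊠ c, c ⊠ c), g(g(b, c, c), f(c, c), b ⊞ c ⊞ c)), f(b ⊠ c, b ⊞ b ⊞ c ⊞ c) ⊠ f(f(c, b), b ⊞ c), g(b ⊞ b ⊞ b ⊠ b ⊞ b ⊠ c ⊞ f(c, b), b ⊠ c ⊠ c ⊞ g(b, c, b) ⊞ g(c, c, b), f(b ⊠ c ⊠ c, b ⊠ b ⊠ c ⊠ c))) ⊞ c ⊞ c
  Order the arguments:  b ⊞ c ⊞ c ⊞ c ⊞ g(g(b ⊠ f(c, b) ⊞ c ⊠ f(c, b), g(b ⊞ c ⊞ c, b ⊠ b ⊠ c ⊠ c, c ⊠ c), g(g(b, c, c), f(c, c), b ⊞ c ⊞ c)), f(b ⊠ c, b ⊞ b ⊞ c ⊞ c) ⊠ f(f(c, b), b ⊞ c), g(b ⊞ b ⊞ b ⊠ b ⊞ b ⊠ c ⊞ f(c, b), b ⊠ c ⊠ c ⊞ g(b, c, b) ⊞ g(c, c, b), f(b ⊠ c ⊠ c, b ⊠ b ⊠ c ⊠ c)))
Right:  g(g(f(c, b) ⊠ b ⊞ c ⊠ f(c, b), g(c ⊞ c ⊞ b, (b ⊠ c) ⊠ c ⊠ b, c ⊠ c), g(g(b, c, c), f(c, c), c ⊞ (b ⊞ c))), f(f(c, b), c ⊠ b) ⊠ f(c ⊞ b, b ⊞ c ⊞ c ⊞ b), g((f(c, b) ⊞ (b ⊞ b)) ⊞ (b ⊠ c ⊞ b ⊠ b), g(c, c, b) ⊞ ((b ⊠ c) ⊠ c ⊞ g(b, c, b)), f(b ⊠ (c ⊠ c), (b ⊠ c) ⊠ (b ⊠ c)))) ⊞ c ⊞ c ⊞ b ⊞ c
  Un-nest:  g(g(b ⊠ f(c, b) ⊞ c ⊠ f(c, b), g(b ⊞ c ⊞ c, b ⊠ b ⊠ c ⊠ c, c ⊠ c), g(g(b, c, c), f(c, c), b ⊞ c ⊞ c)), f(b ⊞ c, b ⊞ b ⊞ c ⊞ c) ⊠ f(f(c, b), b ⊠ c), g(b ⊞ b ⊞ b ⊠ b ⊞ b ⊠ c ⊞ f(c, b), b ⊠ c ⊠ c ⊞ g(b, c, b) ⊞ g(c, c, b), f(b ⊠ c ⊠ c, b ⊠ b ⊠ c ⊠ c))) ⊞ c ⊞ c ⊞ b ⊞ c
  Sort arguments:  b ⊞ c ⊞ c ⊞ c ⊞ g(g(b ⊠ f(c, b) ⊞ c ⊠ f(c, b), g(b ⊞ c ⊞ c, b ⊠ b ⊠ c ⊠ c, c ⊠ c), g(g(b, c, c), f(c, c), b ⊞ c ⊞ c)), f(b ⊞ c, b ⊞ b ⊞ c ⊞ c) ⊠ f(f(c, b), b ⊠ c), g(b ⊞ b ⊞ b ⊠ b ⊞ b ⊠ c ⊞ f(c, b), b ⊠ c ⊠ c ⊞ g(b, c, b) ⊞ g(c, c, b), f(b ⊠ c ⊠ c, b ⊠ b ⊠ c ⊠ c)))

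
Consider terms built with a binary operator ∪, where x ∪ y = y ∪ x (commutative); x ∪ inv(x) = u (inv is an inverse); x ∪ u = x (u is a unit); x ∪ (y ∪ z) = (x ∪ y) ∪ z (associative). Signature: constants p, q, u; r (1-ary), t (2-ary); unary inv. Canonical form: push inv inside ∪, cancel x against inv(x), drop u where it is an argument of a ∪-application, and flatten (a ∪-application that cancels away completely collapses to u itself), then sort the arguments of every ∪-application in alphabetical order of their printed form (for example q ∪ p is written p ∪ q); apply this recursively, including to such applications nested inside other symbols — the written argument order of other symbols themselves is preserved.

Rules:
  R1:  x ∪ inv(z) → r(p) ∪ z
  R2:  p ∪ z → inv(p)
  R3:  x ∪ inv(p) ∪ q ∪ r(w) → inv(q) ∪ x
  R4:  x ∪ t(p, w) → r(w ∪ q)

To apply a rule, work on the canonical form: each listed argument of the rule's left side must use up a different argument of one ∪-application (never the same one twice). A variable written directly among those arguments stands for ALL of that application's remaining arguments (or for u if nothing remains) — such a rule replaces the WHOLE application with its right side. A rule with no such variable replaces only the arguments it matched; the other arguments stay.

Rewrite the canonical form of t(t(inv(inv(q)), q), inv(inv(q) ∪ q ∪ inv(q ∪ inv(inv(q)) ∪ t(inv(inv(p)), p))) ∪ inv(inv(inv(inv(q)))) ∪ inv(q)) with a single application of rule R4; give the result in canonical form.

Answer: t(t(q, q), r(p ∪ q))

Derivation:
Canonical form:  t(t(q, q), q ∪ q ∪ t(p, p))
R4 matches:  uses t(p, p);  w := p, x := q ∪ q
The extension variable absorbs all remaining arguments, so the whole application is rewritten.
New term:  t(t(q, q), r(p ∪ q))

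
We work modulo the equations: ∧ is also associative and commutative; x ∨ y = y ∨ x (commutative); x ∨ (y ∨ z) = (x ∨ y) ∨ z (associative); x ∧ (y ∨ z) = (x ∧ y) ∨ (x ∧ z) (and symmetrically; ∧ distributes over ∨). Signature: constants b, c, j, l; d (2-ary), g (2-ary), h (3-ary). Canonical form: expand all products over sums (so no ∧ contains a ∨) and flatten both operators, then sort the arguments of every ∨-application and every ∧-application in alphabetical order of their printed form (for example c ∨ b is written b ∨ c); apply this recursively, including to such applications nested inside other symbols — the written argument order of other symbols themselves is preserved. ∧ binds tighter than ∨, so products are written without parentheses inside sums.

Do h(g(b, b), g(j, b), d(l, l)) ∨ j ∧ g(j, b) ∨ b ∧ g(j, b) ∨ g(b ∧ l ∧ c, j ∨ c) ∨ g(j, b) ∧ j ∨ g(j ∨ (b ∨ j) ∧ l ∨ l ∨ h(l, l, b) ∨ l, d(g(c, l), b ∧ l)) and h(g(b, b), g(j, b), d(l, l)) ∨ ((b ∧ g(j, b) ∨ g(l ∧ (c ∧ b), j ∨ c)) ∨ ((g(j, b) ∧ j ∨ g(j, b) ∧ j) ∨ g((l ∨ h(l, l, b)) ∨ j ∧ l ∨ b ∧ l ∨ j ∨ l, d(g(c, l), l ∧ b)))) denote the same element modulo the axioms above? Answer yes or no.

Answer: yes — both canonical forms are b ∧ g(j, b) ∨ g(b ∧ c ∧ l, c ∨ j) ∨ g(b ∧ l ∨ h(l, l, b) ∨ j ∨ j ∧ l ∨ l ∨ l, d(g(c, l), b ∧ l)) ∨ g(j, b) ∧ j ∨ g(j, b) ∧ j ∨ h(g(b, b), g(j, b), d(l, l))

Derivation:
Left:  h(g(b, b), g(j, b), d(l, l)) ∨ j ∧ g(j, b) ∨ b ∧ g(j, b) ∨ g(b ∧ l ∧ c, j ∨ c) ∨ g(j, b) ∧ j ∨ g(j ∨ (b ∨ j) ∧ l ∨ l ∨ h(l, l, b) ∨ l, d(g(c, l), b ∧ l))
  Expand:  h(g(b, b), g(j, b), d(l, l)) ∨ g(j, b) ∧ j ∨ b ∧ g(j, b) ∨ g(b ∧ c ∧ l, c ∨ j) ∨ g(j, b) ∧ j ∨ g(b ∧ l ∨ h(l, l, b) ∨ j ∨ j ∧ l ∨ l ∨ l, d(g(c, l), b ∧ l))
  Sort arguments:  b ∧ g(j, b) ∨ g(b ∧ c ∧ l, c ∨ j) ∨ g(b ∧ l ∨ h(l, l, b) ∨ j ∨ j ∧ l ∨ l ∨ l, d(g(c, l), b ∧ l)) ∨ g(j, b) ∧ j ∨ g(j, b) ∧ j ∨ h(g(b, b), g(j, b), d(l, l))
Right:  h(g(b, b), g(j, b), d(l, l)) ∨ ((b ∧ g(j, b) ∨ g(l ∧ (c ∧ b), j ∨ c)) ∨ ((g(j, b) ∧ j ∨ g(j, b) ∧ j) ∨ g((l ∨ h(l, l, b)) ∨ j ∧ l ∨ b ∧ l ∨ j ∨ l, d(g(c, l), l ∧ b))))
  Flatten:  h(g(b, b), g(j, b), d(l, l)) ∨ b ∧ g(j, b) ∨ g(b ∧ c ∧ l, c ∨ j) ∨ g(j, b) ∧ j ∨ g(j, b) ∧ j ∨ g(b ∧ l ∨ h(l, l, b) ∨ j ∨ j ∧ l ∨ l ∨ l, d(g(c, l), b ∧ l))
  Order the arguments:  b ∧ g(j, b) ∨ g(b ∧ c ∧ l, c ∨ j) ∨ g(b ∧ l ∨ h(l, l, b) ∨ j ∨ j ∧ l ∨ l ∨ l, d(g(c, l), b ∧ l)) ∨ g(j, b) ∧ j ∨ g(j, b) ∧ j ∨ h(g(b, b), g(j, b), d(l, l))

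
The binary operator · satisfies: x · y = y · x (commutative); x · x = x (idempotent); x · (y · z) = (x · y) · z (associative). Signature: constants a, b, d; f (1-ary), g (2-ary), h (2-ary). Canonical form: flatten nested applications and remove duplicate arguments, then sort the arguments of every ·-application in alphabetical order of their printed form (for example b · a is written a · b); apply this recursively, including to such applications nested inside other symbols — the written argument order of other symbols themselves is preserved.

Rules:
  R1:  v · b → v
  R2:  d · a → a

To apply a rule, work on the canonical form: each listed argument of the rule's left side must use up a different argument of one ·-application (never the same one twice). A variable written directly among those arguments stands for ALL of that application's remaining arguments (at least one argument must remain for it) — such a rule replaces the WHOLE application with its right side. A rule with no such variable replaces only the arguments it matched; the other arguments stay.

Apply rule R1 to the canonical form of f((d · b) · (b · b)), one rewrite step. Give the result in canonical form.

Answer: f(d)

Derivation:
Canonical form:  f(b · d)
Match R1:  consume b;  v := d
The variable takes the whole remainder — replace the entire application.
Result:  f(d)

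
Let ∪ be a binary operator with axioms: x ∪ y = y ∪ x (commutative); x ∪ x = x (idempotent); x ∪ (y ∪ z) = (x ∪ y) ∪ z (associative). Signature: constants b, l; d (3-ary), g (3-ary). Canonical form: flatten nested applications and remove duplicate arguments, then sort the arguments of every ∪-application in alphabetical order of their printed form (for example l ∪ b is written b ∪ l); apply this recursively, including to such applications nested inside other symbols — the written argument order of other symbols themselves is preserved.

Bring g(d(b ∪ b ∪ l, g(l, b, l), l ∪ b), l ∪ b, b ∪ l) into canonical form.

Answer: g(d(b ∪ l, g(l, b, l), b ∪ l), b ∪ l, b ∪ l)

Derivation:
Work inside:  b ∪ b ∪ l
Idempotence:  drop duplicate b
Order the arguments:  b ∪ l
Reassemble:  g(d(b ∪ l, g(l, b, l), b ∪ l), b ∪ l, b ∪ l)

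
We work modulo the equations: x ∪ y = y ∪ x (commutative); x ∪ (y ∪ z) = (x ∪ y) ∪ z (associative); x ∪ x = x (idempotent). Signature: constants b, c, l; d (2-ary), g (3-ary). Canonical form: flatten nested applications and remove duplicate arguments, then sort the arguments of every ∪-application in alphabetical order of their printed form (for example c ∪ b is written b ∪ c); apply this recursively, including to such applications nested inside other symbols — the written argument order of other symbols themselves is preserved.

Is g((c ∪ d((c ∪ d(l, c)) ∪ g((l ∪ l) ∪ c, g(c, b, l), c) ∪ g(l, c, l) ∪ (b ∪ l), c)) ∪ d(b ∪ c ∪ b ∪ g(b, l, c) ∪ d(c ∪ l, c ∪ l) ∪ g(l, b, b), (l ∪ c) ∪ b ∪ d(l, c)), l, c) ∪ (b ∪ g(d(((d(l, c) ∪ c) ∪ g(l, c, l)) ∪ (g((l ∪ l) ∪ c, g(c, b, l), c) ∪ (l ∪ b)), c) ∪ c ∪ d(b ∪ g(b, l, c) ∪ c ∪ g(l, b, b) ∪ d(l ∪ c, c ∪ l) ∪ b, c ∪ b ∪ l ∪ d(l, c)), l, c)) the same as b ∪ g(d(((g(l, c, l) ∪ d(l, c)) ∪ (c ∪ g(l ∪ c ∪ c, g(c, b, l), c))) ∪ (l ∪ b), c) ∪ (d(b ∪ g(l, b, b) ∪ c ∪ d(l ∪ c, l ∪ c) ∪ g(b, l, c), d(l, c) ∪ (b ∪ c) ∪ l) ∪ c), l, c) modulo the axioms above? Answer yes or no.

Answer: yes — both canonical forms are b ∪ g(c ∪ d(b ∪ c ∪ d(c ∪ l, c ∪ l) ∪ g(b, l, c) ∪ g(l, b, b), b ∪ c ∪ d(l, c) ∪ l) ∪ d(b ∪ c ∪ d(l, c) ∪ g(c ∪ l, g(c, b, l), c) ∪ g(l, c, l) ∪ l, c), l, c)

Derivation:
Left:  g((c ∪ d((c ∪ d(l, c)) ∪ g((l ∪ l) ∪ c, g(c, b, l), c) ∪ g(l, c, l) ∪ (b ∪ l), c)) ∪ d(b ∪ c ∪ b ∪ g(b, l, c) ∪ d(c ∪ l, c ∪ l) ∪ g(l, b, b), (l ∪ c) ∪ b ∪ d(l, c)), l, c) ∪ (b ∪ g(d(((d(l, c) ∪ c) ∪ g(l, c, l)) ∪ (g((l ∪ l) ∪ c, g(c, b, l), c) ∪ (l ∪ b)), c) ∪ c ∪ d(b ∪ g(b, l, c) ∪ c ∪ g(l, b, b) ∪ d(l ∪ c, c ∪ l) ∪ b, c ∪ b ∪ l ∪ d(l, c)), l, c))
  Merge nested applications:  g((c ∪ d((c ∪ d(l, c)) ∪ g((l ∪ l) ∪ c, g(c, b, l), c) ∪ g(l, c, l) ∪ (b ∪ l), c)) ∪ d(b ∪ c ∪ b ∪ g(b, l, c) ∪ d(c ∪ l, c ∪ l) ∪ g(l, b, b), (l ∪ c) ∪ b ∪ d(l, c)), l, c) ∪ b ∪ g(d(((d(l, c) ∪ c) ∪ g(l, c, l)) ∪ (g((l ∪ l) ∪ c, g(c, b, l), c) ∪ (l ∪ b)), c) ∪ c ∪ d(b ∪ g(b, l, c) ∪ c ∪ g(l, b, b) ∪ d(l ∪ c, c ∪ l) ∪ b, c ∪ b ∪ l ∪ d(l, c)), l, c)
  Simplify inside:  g((c ∪ d((c ∪ d(l, c)) ∪ g((l ∪ l) ∪ c, g(c, b, l), c) ∪ g(l, c, l) ∪ (b ∪ l), c)) ∪ d(b ∪ c ∪ b ∪ g(b, l, c) ∪ d(c ∪ l, c ∪ l) ∪ g(l, b, b), (l ∪ c) ∪ b ∪ d(l, c)), l, c)  →  g(c ∪ d(b ∪ c ∪ d(c ∪ l, c ∪ l) ∪ g(b, l, c) ∪ g(l, b, b), b ∪ c ∪ d(l, c) ∪ l) ∪ d(b ∪ c ∪ d(l, c) ∪ g(c ∪ l, g(c, b, l), c) ∪ g(l, c, l) ∪ l, c), l, c)
  Canonicalize subterm:  g(d(((d(l, c) ∪ c) ∪ g(l, c, l)) ∪ (g((l ∪ l) ∪ c, g(c, b, l), c) ∪ (l ∪ b)), c) ∪ c ∪ d(b ∪ g(b, l, c) ∪ c ∪ g(l, b, b) ∪ d(l ∪ c, c ∪ l) ∪ b, c ∪ b ∪ l ∪ d(l, c)), l, c)  →  g(c ∪ d(b ∪ c ∪ d(c ∪ l, c ∪ l) ∪ g(b, l, c) ∪ g(l, b, b), b ∪ c ∪ d(l, c) ∪ l) ∪ d(b ∪ c ∪ d(l, c) ∪ g(c ∪ l, g(c, b, l), c) ∪ g(l, c, l) ∪ l, c), l, c)
  Deduplicate:  drop duplicate g(c ∪ d(b ∪ c ∪ d(c ∪ l, c ∪ l) ∪ g(b, l, c) ∪ g(l, b, b), b ∪ c ∪ d(l, c) ∪ l) ∪ d(b ∪ c ∪ d(l, c) ∪ g(c ∪ l, g(c, b, l), c) ∪ g(l, c, l) ∪ l, c), l, c)
  Sort arguments:  b ∪ g(c ∪ d(b ∪ c ∪ d(c ∪ l, c ∪ l) ∪ g(b, l, c) ∪ g(l, b, b), b ∪ c ∪ d(l, c) ∪ l) ∪ d(b ∪ c ∪ d(l, c) ∪ g(c ∪ l, g(c, b, l), c) ∪ g(l, c, l) ∪ l, c), l, c)
Right:  b ∪ g(d(((g(l, c, l) ∪ d(l, c)) ∪ (c ∪ g(l ∪ c ∪ c, g(c, b, l), c))) ∪ (l ∪ b), c) ∪ (d(b ∪ g(l, b, b) ∪ c ∪ d(l ∪ c, l ∪ c) ∪ g(b, l, c), d(l, c) ∪ (b ∪ c) ∪ l) ∪ c), l, c)
  Simplify inside:  g(d(((g(l, c, l) ∪ d(l, c)) ∪ (c ∪ g(l ∪ c ∪ c, g(c, b, l), c))) ∪ (l ∪ b), c) ∪ (d(b ∪ g(l, b, b) ∪ c ∪ d(l ∪ c, l ∪ c) ∪ g(b, l, c), d(l, c) ∪ (b ∪ c) ∪ l) ∪ c), l, c)  →  g(c ∪ d(b ∪ c ∪ d(c ∪ l, c ∪ l) ∪ g(b, l, c) ∪ g(l, b, b), b ∪ c ∪ d(l, c) ∪ l) ∪ d(b ∪ c ∪ d(l, c) ∪ g(c ∪ l, g(c, b, l), c) ∪ g(l, c, l) ∪ l, c), l, c)
  Sort arguments:  b ∪ g(c ∪ d(b ∪ c ∪ d(c ∪ l, c ∪ l) ∪ g(b, l, c) ∪ g(l, b, b), b ∪ c ∪ d(l, c) ∪ l) ∪ d(b ∪ c ∪ d(l, c) ∪ g(c ∪ l, g(c, b, l), c) ∪ g(l, c, l) ∪ l, c), l, c)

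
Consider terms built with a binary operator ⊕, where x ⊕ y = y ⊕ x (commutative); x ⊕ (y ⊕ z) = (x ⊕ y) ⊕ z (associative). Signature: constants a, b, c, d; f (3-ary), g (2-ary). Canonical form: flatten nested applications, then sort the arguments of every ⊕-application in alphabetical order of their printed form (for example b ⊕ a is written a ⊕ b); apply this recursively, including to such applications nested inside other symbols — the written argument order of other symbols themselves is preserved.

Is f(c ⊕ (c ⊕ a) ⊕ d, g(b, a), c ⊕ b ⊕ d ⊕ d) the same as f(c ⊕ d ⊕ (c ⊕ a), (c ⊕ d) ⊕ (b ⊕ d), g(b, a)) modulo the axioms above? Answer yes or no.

Answer: no — f(a ⊕ c ⊕ c ⊕ d, g(b, a), b ⊕ c ⊕ d ⊕ d) vs f(a ⊕ c ⊕ c ⊕ d, b ⊕ c ⊕ d ⊕ d, g(b, a))

Derivation:
Left:  f(c ⊕ (c ⊕ a) ⊕ d, g(b, a), c ⊕ b ⊕ d ⊕ d)
  Work inside:  c ⊕ (c ⊕ a) ⊕ d
  Flatten:  c ⊕ c ⊕ a ⊕ d
  Sort:  a ⊕ c ⊕ c ⊕ d
  Rebuild:  f(a ⊕ c ⊕ c ⊕ d, g(b, a), b ⊕ c ⊕ d ⊕ d)
Right:  f(c ⊕ d ⊕ (c ⊕ a), (c ⊕ d) ⊕ (b ⊕ d), g(b, a))
  Work inside:  (c ⊕ d) ⊕ (b ⊕ d)
  Un-nest:  c ⊕ d ⊕ b ⊕ d
  Sort arguments:  b ⊕ c ⊕ d ⊕ d
  Put back:  f(a ⊕ c ⊕ c ⊕ d, b ⊕ c ⊕ d ⊕ d, g(b, a))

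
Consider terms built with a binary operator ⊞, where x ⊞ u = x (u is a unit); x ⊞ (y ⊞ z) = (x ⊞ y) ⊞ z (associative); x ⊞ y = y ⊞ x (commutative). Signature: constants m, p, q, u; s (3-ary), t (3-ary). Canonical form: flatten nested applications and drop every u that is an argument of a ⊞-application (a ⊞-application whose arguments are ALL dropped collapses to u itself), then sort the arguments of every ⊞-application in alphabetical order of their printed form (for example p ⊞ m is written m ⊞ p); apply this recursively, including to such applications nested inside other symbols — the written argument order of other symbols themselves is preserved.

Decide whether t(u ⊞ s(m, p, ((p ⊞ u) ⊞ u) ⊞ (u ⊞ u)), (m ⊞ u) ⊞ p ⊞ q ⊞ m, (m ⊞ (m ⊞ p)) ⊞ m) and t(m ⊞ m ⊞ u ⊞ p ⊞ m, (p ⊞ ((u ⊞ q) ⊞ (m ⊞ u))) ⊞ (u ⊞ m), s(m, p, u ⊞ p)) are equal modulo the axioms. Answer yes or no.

Answer: no — t(s(m, p, p), m ⊞ m ⊞ p ⊞ q, m ⊞ m ⊞ m ⊞ p) vs t(m ⊞ m ⊞ m ⊞ p, m ⊞ m ⊞ p ⊞ q, s(m, p, p))

Derivation:
Left:  t(u ⊞ s(m, p, ((p ⊞ u) ⊞ u) ⊞ (u ⊞ u)), (m ⊞ u) ⊞ p ⊞ q ⊞ m, (m ⊞ (m ⊞ p)) ⊞ m)
  Focus inside:  u ⊞ s(m, p, ((p ⊞ u) ⊞ u) ⊞ (u ⊞ u))
  Simplify inside:  s(m, p, ((p ⊞ u) ⊞ u) ⊞ (u ⊞ u))  →  s(m, p, p)
  Units out:  drop u
  Sort arguments:  s(m, p, p)
  Rebuild:  t(s(m, p, p), m ⊞ m ⊞ p ⊞ q, m ⊞ m ⊞ m ⊞ p)
Right:  t(m ⊞ m ⊞ u ⊞ p ⊞ m, (p ⊞ ((u ⊞ q) ⊞ (m ⊞ u))) ⊞ (u ⊞ m), s(m, p, u ⊞ p))
  Focus inside:  (p ⊞ ((u ⊞ q) ⊞ (m ⊞ u))) ⊞ (u ⊞ m)
  Flatten:  p ⊞ u ⊞ q ⊞ m ⊞ u ⊞ u ⊞ m
  Units out:  drop u (×3)
  Sort:  m ⊞ m ⊞ p ⊞ q
  Put back:  t(m ⊞ m ⊞ m ⊞ p, m ⊞ m ⊞ p ⊞ q, s(m, p, p))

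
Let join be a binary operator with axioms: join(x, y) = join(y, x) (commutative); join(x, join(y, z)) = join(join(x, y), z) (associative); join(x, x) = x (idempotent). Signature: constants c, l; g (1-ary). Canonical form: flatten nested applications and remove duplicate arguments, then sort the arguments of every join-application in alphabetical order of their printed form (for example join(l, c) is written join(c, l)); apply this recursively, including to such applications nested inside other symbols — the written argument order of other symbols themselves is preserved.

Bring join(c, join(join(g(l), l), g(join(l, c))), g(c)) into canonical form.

Flatten:  join(c, g(l), l, g(join(l, c)), g(c))
Canonicalize subterm:  g(join(l, c))  →  g(join(c, l))
Sort:  join(c, g(c), g(join(c, l)), g(l), l)

Answer: join(c, g(c), g(join(c, l)), g(l), l)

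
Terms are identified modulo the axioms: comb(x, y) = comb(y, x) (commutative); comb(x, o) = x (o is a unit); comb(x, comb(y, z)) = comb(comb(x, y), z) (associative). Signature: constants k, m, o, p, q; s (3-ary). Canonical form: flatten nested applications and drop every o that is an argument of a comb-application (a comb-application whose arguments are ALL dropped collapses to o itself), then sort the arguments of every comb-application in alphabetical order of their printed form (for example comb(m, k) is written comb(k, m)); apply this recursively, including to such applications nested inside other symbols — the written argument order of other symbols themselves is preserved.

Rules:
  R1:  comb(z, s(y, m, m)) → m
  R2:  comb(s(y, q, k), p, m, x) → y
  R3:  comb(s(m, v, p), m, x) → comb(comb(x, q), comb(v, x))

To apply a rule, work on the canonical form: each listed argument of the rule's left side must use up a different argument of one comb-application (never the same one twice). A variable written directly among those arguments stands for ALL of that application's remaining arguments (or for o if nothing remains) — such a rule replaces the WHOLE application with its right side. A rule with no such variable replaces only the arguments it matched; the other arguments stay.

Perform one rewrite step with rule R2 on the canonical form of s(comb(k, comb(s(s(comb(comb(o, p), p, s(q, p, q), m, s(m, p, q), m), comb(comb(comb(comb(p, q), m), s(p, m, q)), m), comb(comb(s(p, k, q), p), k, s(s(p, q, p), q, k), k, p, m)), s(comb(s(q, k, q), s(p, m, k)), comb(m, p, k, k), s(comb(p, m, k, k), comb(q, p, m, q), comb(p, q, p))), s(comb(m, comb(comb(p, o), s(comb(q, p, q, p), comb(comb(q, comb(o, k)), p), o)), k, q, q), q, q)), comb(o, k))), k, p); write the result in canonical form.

Canonical form:  s(comb(k, k, s(s(comb(m, m, p, p, s(m, p, q), s(q, p, q)), comb(m, m, p, q, s(p, m, q)), comb(k, k, m, p, p, s(p, k, q), s(s(p, q, p), q, k))), s(comb(s(p, m, k), s(q, k, q)), comb(k, k, m, p), s(comb(k, k, m, p), comb(m, p, q, q), comb(p, p, q))), s(comb(k, m, p, q, q, s(comb(p, p, q, q), comb(k, p, q), o)), q, q))), k, p)
Match R2:  consume m, p, s(s(p, q, p), q, k);  x := comb(k, k, p, s(p, k, q)), y := s(p, q, p)
The extension variable absorbs all remaining arguments, so the whole application is rewritten.
New term:  s(comb(k, k, s(s(comb(m, m, p, p, s(m, p, q), s(q, p, q)), comb(m, m, p, q, s(p, m, q)), s(p, q, p)), s(comb(s(p, m, k), s(q, k, q)), comb(k, k, m, p), s(comb(k, k, m, p), comb(m, p, q, q), comb(p, p, q))), s(comb(k, m, p, q, q, s(comb(p, p, q, q), comb(k, p, q), o)), q, q))), k, p)

Answer: s(comb(k, k, s(s(comb(m, m, p, p, s(m, p, q), s(q, p, q)), comb(m, m, p, q, s(p, m, q)), s(p, q, p)), s(comb(s(p, m, k), s(q, k, q)), comb(k, k, m, p), s(comb(k, k, m, p), comb(m, p, q, q), comb(p, p, q))), s(comb(k, m, p, q, q, s(comb(p, p, q, q), comb(k, p, q), o)), q, q))), k, p)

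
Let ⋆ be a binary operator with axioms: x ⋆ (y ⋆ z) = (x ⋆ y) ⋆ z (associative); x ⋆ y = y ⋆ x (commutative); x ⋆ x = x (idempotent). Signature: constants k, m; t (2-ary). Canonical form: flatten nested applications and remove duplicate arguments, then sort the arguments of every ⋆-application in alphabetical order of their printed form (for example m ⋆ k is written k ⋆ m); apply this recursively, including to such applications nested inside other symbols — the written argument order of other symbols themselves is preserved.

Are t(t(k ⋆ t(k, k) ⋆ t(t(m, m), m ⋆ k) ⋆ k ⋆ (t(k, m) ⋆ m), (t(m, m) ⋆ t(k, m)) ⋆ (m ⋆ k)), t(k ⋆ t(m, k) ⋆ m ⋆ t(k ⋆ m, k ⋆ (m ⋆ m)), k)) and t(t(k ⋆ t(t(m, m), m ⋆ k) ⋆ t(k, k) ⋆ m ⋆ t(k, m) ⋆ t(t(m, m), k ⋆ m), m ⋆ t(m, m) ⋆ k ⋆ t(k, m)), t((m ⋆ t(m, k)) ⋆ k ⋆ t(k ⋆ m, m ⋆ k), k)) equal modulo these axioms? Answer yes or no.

Left:  t(t(k ⋆ t(k, k) ⋆ t(t(m, m), m ⋆ k) ⋆ k ⋆ (t(k, m) ⋆ m), (t(m, m) ⋆ t(k, m)) ⋆ (m ⋆ k)), t(k ⋆ t(m, k) ⋆ m ⋆ t(k ⋆ m, k ⋆ (m ⋆ m)), k))
  Descend into:  k ⋆ t(k, k) ⋆ t(t(m, m), m ⋆ k) ⋆ k ⋆ (t(k, m) ⋆ m)
  Merge nested applications:  k ⋆ t(k, k) ⋆ t(t(m, m), m ⋆ k) ⋆ k ⋆ t(k, m) ⋆ m
  Inside:  t(t(m, m), m ⋆ k)  →  t(t(m, m), k ⋆ m)
  Drop duplicates:  drop duplicate k
  Order the arguments:  k ⋆ m ⋆ t(k, k) ⋆ t(k, m) ⋆ t(t(m, m), k ⋆ m)
  Reassemble:  t(t(k ⋆ m ⋆ t(k, k) ⋆ t(k, m) ⋆ t(t(m, m), k ⋆ m), k ⋆ m ⋆ t(k, m) ⋆ t(m, m)), t(k ⋆ m ⋆ t(k ⋆ m, k ⋆ m) ⋆ t(m, k), k))
Right:  t(t(k ⋆ t(t(m, m), m ⋆ k) ⋆ t(k, k) ⋆ m ⋆ t(k, m) ⋆ t(t(m, m), k ⋆ m), m ⋆ t(m, m) ⋆ k ⋆ t(k, m)), t((m ⋆ t(m, k)) ⋆ k ⋆ t(k ⋆ m, m ⋆ k), k))
  Work inside:  k ⋆ t(t(m, m), m ⋆ k) ⋆ t(k, k) ⋆ m ⋆ t(k, m) ⋆ t(t(m, m), k ⋆ m)
  Canonicalize subterm:  t(t(m, m), m ⋆ k)  →  t(t(m, m), k ⋆ m)
  Drop duplicates:  drop duplicate t(t(m, m), k ⋆ m)
  Sort:  k ⋆ m ⋆ t(k, k) ⋆ t(k, m) ⋆ t(t(m, m), k ⋆ m)
  Rebuild:  t(t(k ⋆ m ⋆ t(k, k) ⋆ t(k, m) ⋆ t(t(m, m), k ⋆ m), k ⋆ m ⋆ t(k, m) ⋆ t(m, m)), t(k ⋆ m ⋆ t(k ⋆ m, k ⋆ m) ⋆ t(m, k), k))

Answer: yes — both canonical forms are t(t(k ⋆ m ⋆ t(k, k) ⋆ t(k, m) ⋆ t(t(m, m), k ⋆ m), k ⋆ m ⋆ t(k, m) ⋆ t(m, m)), t(k ⋆ m ⋆ t(k ⋆ m, k ⋆ m) ⋆ t(m, k), k))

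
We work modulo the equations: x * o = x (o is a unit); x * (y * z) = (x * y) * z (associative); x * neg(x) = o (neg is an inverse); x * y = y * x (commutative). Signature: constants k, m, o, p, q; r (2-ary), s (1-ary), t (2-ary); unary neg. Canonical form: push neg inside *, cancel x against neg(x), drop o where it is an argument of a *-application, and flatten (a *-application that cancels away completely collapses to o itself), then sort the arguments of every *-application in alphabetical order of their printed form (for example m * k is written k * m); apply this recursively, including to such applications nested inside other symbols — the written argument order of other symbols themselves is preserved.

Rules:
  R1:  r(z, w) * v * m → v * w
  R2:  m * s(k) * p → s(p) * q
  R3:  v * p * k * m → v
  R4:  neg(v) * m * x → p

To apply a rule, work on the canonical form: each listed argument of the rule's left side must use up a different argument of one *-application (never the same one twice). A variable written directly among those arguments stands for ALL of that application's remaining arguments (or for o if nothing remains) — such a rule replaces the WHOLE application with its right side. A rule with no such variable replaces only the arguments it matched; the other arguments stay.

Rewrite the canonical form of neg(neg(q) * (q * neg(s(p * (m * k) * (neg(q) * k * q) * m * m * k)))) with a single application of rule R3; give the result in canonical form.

Canonical form:  s(k * k * k * m * m * m * p)
Match R3:  consume k, m, p;  v := k * k * m * m
The variable takes the whole remainder — replace the entire application.
Giving:  s(k * k * m * m)

Answer: s(k * k * m * m)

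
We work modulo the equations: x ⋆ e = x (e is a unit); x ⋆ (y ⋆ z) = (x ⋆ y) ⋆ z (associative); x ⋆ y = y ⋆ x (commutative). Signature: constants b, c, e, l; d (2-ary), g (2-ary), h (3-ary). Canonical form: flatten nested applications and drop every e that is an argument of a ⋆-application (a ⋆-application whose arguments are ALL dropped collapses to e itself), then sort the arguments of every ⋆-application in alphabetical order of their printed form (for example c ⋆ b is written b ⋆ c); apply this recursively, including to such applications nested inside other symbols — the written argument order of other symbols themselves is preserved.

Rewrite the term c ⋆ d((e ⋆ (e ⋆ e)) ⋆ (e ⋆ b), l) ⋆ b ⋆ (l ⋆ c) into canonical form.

Answer: b ⋆ c ⋆ c ⋆ d(b, l) ⋆ l

Derivation:
Un-nest:  c ⋆ d((e ⋆ (e ⋆ e)) ⋆ (e ⋆ b), l) ⋆ b ⋆ l ⋆ c
Simplify inside:  d((e ⋆ (e ⋆ e)) ⋆ (e ⋆ b), l)  →  d(b, l)
Order the arguments:  b ⋆ c ⋆ c ⋆ d(b, l) ⋆ l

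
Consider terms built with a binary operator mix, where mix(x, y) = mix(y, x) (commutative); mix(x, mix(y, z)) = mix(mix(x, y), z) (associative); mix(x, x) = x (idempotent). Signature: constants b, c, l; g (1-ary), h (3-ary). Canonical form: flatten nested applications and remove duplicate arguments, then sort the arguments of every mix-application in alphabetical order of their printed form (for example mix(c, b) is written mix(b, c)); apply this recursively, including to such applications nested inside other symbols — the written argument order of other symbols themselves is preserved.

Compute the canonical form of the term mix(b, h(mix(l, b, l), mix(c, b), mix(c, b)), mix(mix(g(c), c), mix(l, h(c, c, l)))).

Flatten:  mix(b, h(mix(l, b, l), mix(c, b), mix(c, b)), g(c), c, l, h(c, c, l))
Canonicalize subterm:  h(mix(l, b, l), mix(c, b), mix(c, b))  →  h(mix(b, l), mix(b, c), mix(b, c))
Sort:  mix(b, c, g(c), h(c, c, l), h(mix(b, l), mix(b, c), mix(b, c)), l)

Answer: mix(b, c, g(c), h(c, c, l), h(mix(b, l), mix(b, c), mix(b, c)), l)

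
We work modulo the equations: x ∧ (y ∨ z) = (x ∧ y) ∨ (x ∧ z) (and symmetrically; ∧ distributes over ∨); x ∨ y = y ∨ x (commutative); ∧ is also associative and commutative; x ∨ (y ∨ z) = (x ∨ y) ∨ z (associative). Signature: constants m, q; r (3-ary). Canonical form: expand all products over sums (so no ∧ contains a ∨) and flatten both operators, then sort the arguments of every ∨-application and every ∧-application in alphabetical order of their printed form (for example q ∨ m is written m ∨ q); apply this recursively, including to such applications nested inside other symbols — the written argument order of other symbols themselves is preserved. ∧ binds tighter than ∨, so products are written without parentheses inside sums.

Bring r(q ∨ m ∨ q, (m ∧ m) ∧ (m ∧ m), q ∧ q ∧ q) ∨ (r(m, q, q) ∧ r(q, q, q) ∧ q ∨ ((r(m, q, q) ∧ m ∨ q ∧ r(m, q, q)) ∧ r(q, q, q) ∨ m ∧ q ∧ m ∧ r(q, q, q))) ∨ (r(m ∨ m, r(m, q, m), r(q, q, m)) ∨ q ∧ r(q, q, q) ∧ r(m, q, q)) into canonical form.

Answer: m ∧ m ∧ q ∧ r(q, q, q) ∨ m ∧ r(m, q, q) ∧ r(q, q, q) ∨ q ∧ r(m, q, q) ∧ r(q, q, q) ∨ q ∧ r(m, q, q) ∧ r(q, q, q) ∨ q ∧ r(m, q, q) ∧ r(q, q, q) ∨ r(m ∨ m, r(m, q, m), r(q, q, m)) ∨ r(m ∨ q ∨ q, m ∧ m ∧ m ∧ m, q ∧ q ∧ q)

Derivation:
Expand products over sums:  r(m ∨ q ∨ q, m ∧ m ∧ m ∧ m, q ∧ q ∧ q) ∨ q ∧ r(m, q, q) ∧ r(q, q, q) ∨ m ∧ r(m, q, q) ∧ r(q, q, q) ∨ q ∧ r(m, q, q) ∧ r(q, q, q) ∨ m ∧ m ∧ q ∧ r(q, q, q) ∨ r(m ∨ m, r(m, q, m), r(q, q, m)) ∨ q ∧ r(m, q, q) ∧ r(q, q, q)
Order the arguments:  m ∧ m ∧ q ∧ r(q, q, q) ∨ m ∧ r(m, q, q) ∧ r(q, q, q) ∨ q ∧ r(m, q, q) ∧ r(q, q, q) ∨ q ∧ r(m, q, q) ∧ r(q, q, q) ∨ q ∧ r(m, q, q) ∧ r(q, q, q) ∨ r(m ∨ m, r(m, q, m), r(q, q, m)) ∨ r(m ∨ q ∨ q, m ∧ m ∧ m ∧ m, q ∧ q ∧ q)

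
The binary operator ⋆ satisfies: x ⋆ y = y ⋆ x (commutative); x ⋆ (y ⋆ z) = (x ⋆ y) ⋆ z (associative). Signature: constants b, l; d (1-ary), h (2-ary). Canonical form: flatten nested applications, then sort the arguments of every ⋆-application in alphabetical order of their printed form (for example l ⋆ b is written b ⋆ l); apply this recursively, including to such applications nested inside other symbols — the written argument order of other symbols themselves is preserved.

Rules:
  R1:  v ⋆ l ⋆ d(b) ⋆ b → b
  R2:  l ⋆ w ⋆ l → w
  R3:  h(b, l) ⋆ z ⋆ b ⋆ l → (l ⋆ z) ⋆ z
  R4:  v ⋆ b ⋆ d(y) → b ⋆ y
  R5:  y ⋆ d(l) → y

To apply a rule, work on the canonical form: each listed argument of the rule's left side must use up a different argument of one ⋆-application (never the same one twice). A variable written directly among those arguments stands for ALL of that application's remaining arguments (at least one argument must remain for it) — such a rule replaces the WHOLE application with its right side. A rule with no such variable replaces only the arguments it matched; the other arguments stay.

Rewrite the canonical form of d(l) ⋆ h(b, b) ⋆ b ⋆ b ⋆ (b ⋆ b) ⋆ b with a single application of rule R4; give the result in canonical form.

Canonical form:  b ⋆ b ⋆ b ⋆ b ⋆ b ⋆ d(l) ⋆ h(b, b)
R4 matches:  uses b, d(l);  v := b ⋆ b ⋆ b ⋆ b ⋆ h(b, b), y := l
The variable takes the whole remainder — replace the entire application.
New term:  b ⋆ l

Answer: b ⋆ l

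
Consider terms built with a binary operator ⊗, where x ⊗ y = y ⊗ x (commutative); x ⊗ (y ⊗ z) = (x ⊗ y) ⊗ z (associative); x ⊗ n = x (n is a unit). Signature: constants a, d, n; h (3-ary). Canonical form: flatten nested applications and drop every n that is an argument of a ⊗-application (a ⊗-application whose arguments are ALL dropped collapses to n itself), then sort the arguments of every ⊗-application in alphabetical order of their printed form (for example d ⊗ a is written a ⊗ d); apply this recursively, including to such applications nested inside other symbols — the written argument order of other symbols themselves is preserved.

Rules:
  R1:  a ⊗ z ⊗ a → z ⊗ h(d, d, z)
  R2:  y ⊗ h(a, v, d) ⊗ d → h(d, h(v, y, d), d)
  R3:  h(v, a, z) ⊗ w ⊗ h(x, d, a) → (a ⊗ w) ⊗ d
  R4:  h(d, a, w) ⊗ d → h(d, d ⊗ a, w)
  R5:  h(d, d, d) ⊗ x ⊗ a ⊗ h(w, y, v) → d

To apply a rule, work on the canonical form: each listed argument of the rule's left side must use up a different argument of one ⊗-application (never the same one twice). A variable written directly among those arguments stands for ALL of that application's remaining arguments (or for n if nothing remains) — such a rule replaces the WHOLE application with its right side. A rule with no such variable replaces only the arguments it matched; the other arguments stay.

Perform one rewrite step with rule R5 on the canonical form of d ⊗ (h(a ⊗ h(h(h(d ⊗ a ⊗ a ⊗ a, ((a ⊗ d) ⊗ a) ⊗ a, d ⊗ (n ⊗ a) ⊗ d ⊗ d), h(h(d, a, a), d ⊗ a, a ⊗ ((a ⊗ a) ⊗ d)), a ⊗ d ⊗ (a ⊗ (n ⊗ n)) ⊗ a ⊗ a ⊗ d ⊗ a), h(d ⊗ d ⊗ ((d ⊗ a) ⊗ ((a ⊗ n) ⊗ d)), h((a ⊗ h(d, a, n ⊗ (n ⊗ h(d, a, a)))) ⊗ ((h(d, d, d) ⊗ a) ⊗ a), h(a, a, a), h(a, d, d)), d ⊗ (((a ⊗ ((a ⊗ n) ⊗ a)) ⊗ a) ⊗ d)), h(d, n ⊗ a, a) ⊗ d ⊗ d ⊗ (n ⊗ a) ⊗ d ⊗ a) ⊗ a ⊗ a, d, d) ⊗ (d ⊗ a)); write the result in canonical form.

Answer: a ⊗ d ⊗ d ⊗ h(a ⊗ a ⊗ a ⊗ h(h(h(a ⊗ a ⊗ a ⊗ d, a ⊗ a ⊗ a ⊗ d, a ⊗ d ⊗ d ⊗ d), h(h(d, a, a), a ⊗ d, a ⊗ a ⊗ a ⊗ d), a ⊗ a ⊗ a ⊗ a ⊗ a ⊗ d ⊗ d), h(a ⊗ a ⊗ d ⊗ d ⊗ d ⊗ d, h(d, h(a, a, a), h(a, d, d)), a ⊗ a ⊗ a ⊗ a ⊗ d ⊗ d), a ⊗ a ⊗ d ⊗ d ⊗ d ⊗ h(d, a, a)), d, d)

Derivation:
Canonical form:  a ⊗ d ⊗ d ⊗ h(a ⊗ a ⊗ a ⊗ h(h(h(a ⊗ a ⊗ a ⊗ d, a ⊗ a ⊗ a ⊗ d, a ⊗ d ⊗ d ⊗ d), h(h(d, a, a), a ⊗ d, a ⊗ a ⊗ a ⊗ d), a ⊗ a ⊗ a ⊗ a ⊗ a ⊗ d ⊗ d), h(a ⊗ a ⊗ d ⊗ d ⊗ d ⊗ d, h(a ⊗ a ⊗ a ⊗ h(d, a, h(d, a, a)) ⊗ h(d, d, d), h(a, a, a), h(a, d, d)), a ⊗ a ⊗ a ⊗ a ⊗ d ⊗ d), a ⊗ a ⊗ d ⊗ d ⊗ d ⊗ h(d, a, a)), d, d)
Apply R5:  consuming a, h(d, a, h(d, a, a)), h(d, d, d);  v := h(d, a, a), w := d, x := a ⊗ a, y := a
The extension variable absorbs all remaining arguments, so the whole application is rewritten.
New term:  a ⊗ d ⊗ d ⊗ h(a ⊗ a ⊗ a ⊗ h(h(h(a ⊗ a ⊗ a ⊗ d, a ⊗ a ⊗ a ⊗ d, a ⊗ d ⊗ d ⊗ d), h(h(d, a, a), a ⊗ d, a ⊗ a ⊗ a ⊗ d), a ⊗ a ⊗ a ⊗ a ⊗ a ⊗ d ⊗ d), h(a ⊗ a ⊗ d ⊗ d ⊗ d ⊗ d, h(d, h(a, a, a), h(a, d, d)), a ⊗ a ⊗ a ⊗ a ⊗ d ⊗ d), a ⊗ a ⊗ d ⊗ d ⊗ d ⊗ h(d, a, a)), d, d)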